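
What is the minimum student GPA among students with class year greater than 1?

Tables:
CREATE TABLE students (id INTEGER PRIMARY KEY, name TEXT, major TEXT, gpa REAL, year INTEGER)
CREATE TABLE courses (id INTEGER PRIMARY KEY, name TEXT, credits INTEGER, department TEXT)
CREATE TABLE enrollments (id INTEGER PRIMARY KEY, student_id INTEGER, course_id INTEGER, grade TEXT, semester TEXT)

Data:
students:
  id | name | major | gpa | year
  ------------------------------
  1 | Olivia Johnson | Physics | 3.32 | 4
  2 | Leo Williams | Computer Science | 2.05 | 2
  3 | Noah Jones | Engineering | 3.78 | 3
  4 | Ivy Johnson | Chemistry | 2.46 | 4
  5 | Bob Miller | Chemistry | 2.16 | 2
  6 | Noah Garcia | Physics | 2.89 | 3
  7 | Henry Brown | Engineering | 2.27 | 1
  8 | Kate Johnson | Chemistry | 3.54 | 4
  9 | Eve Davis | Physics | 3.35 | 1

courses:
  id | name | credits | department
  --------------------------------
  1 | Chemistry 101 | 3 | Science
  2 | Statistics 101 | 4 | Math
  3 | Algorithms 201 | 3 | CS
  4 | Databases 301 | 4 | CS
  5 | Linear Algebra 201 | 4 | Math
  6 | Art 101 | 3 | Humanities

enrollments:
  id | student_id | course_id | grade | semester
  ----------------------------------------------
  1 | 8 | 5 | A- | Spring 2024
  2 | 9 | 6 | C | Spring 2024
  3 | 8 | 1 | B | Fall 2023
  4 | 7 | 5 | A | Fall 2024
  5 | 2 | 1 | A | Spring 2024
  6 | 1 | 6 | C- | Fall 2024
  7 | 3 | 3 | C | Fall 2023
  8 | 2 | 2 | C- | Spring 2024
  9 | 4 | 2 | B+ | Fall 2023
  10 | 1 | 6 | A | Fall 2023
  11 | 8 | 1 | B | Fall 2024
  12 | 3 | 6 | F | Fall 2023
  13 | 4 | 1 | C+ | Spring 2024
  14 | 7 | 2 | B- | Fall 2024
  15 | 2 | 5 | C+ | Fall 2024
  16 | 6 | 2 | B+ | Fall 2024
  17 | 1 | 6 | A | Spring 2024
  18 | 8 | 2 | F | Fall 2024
SELECT MIN(gpa) FROM students WHERE year > 1

Execution result:
2.05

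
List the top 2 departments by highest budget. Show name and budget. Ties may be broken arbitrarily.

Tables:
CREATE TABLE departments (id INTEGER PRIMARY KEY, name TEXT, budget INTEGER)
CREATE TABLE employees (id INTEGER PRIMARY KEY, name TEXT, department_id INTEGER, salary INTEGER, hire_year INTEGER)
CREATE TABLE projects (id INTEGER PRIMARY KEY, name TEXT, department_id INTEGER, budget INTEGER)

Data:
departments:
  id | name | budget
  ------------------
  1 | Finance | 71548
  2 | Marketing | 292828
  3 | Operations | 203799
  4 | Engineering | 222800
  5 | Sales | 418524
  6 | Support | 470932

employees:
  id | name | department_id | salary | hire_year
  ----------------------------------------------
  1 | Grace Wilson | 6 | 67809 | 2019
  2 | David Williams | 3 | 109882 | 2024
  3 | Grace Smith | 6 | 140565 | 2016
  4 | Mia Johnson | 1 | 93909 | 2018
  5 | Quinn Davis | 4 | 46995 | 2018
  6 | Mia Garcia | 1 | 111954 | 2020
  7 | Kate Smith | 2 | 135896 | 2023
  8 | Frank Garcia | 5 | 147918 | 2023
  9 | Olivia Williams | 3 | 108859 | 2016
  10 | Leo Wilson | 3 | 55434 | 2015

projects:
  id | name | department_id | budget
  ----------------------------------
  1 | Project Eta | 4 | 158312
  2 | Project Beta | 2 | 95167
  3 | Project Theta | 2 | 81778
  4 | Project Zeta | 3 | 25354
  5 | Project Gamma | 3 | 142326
SELECT name, budget FROM departments ORDER BY budget DESC LIMIT 2

Execution result:
name | budget
Support | 470932
Sales | 418524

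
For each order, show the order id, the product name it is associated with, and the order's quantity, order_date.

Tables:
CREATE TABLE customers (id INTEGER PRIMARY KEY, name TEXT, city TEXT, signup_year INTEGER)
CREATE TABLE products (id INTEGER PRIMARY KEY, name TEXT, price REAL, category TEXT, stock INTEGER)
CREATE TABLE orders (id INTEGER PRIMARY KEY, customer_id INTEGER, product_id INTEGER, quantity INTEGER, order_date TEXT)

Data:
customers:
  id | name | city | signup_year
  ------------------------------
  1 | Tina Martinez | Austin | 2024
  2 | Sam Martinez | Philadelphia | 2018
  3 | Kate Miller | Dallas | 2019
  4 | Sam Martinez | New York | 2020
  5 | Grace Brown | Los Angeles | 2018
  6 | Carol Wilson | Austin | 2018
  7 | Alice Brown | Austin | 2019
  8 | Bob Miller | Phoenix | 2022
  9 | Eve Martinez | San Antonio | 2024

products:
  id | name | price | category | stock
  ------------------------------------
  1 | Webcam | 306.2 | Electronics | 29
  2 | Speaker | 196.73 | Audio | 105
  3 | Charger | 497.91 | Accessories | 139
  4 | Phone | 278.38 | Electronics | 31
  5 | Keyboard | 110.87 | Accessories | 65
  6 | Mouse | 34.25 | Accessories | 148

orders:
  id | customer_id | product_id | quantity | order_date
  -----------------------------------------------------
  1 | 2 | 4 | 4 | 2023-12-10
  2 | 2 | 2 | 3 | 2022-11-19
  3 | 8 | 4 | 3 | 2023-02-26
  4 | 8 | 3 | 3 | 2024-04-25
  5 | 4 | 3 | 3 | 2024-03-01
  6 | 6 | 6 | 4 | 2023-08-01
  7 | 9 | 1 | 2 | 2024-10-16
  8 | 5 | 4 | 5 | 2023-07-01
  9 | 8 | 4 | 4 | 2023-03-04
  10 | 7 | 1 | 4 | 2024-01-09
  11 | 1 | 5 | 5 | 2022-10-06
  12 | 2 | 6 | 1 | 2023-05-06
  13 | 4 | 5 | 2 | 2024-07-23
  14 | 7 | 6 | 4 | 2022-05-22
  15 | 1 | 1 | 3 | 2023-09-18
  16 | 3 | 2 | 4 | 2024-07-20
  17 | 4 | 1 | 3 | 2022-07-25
SELECT c.id, p.name AS product, c.quantity, c.order_date FROM orders c JOIN products p ON c.product_id = p.id

Execution result:
id | product | quantity | order_date
1 | Phone | 4 | 2023-12-10
2 | Speaker | 3 | 2022-11-19
3 | Phone | 3 | 2023-02-26
4 | Charger | 3 | 2024-04-25
5 | Charger | 3 | 2024-03-01
6 | Mouse | 4 | 2023-08-01
7 | Webcam | 2 | 2024-10-16
8 | Phone | 5 | 2023-07-01
9 | Phone | 4 | 2023-03-04
10 | Webcam | 4 | 2024-01-09
11 | Keyboard | 5 | 2022-10-06
12 | Mouse | 1 | 2023-05-06
13 | Keyboard | 2 | 2024-07-23
14 | Mouse | 4 | 2022-05-22
15 | Webcam | 3 | 2023-09-18
16 | Speaker | 4 | 2024-07-20
17 | Webcam | 3 | 2022-07-25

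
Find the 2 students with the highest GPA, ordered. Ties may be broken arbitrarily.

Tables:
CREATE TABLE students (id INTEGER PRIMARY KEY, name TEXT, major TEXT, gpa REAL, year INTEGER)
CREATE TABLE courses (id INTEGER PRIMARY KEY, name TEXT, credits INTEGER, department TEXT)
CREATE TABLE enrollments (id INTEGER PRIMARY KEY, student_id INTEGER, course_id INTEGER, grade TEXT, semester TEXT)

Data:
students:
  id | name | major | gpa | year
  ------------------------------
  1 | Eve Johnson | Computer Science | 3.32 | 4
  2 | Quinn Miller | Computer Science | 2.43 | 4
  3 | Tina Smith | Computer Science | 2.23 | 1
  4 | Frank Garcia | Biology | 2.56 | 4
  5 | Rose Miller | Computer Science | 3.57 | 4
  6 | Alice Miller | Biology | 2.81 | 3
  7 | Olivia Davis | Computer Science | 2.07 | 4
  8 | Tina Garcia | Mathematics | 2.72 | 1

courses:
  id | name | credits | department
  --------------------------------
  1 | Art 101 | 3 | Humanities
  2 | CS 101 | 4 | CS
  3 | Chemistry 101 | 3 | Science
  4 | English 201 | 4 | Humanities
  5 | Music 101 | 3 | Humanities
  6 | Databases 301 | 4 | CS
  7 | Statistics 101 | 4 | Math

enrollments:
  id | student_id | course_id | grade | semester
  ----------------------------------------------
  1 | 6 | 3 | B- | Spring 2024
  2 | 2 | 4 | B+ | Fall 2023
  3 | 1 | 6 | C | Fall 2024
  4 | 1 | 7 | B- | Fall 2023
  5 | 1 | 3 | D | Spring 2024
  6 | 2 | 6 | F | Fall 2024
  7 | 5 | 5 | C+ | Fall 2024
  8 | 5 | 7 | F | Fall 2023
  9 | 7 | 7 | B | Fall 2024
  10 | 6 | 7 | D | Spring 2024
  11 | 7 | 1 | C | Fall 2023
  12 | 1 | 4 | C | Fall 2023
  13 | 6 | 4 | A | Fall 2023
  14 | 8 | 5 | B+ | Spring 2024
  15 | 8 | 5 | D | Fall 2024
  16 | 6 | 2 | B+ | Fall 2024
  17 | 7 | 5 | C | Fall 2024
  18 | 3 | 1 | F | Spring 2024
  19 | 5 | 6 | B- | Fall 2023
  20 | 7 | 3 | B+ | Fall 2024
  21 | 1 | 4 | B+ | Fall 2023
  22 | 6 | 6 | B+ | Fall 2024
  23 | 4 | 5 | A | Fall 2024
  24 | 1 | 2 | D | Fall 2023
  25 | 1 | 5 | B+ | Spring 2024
SELECT name, gpa FROM students ORDER BY gpa DESC LIMIT 2

Execution result:
name | gpa
Rose Miller | 3.57
Eve Johnson | 3.32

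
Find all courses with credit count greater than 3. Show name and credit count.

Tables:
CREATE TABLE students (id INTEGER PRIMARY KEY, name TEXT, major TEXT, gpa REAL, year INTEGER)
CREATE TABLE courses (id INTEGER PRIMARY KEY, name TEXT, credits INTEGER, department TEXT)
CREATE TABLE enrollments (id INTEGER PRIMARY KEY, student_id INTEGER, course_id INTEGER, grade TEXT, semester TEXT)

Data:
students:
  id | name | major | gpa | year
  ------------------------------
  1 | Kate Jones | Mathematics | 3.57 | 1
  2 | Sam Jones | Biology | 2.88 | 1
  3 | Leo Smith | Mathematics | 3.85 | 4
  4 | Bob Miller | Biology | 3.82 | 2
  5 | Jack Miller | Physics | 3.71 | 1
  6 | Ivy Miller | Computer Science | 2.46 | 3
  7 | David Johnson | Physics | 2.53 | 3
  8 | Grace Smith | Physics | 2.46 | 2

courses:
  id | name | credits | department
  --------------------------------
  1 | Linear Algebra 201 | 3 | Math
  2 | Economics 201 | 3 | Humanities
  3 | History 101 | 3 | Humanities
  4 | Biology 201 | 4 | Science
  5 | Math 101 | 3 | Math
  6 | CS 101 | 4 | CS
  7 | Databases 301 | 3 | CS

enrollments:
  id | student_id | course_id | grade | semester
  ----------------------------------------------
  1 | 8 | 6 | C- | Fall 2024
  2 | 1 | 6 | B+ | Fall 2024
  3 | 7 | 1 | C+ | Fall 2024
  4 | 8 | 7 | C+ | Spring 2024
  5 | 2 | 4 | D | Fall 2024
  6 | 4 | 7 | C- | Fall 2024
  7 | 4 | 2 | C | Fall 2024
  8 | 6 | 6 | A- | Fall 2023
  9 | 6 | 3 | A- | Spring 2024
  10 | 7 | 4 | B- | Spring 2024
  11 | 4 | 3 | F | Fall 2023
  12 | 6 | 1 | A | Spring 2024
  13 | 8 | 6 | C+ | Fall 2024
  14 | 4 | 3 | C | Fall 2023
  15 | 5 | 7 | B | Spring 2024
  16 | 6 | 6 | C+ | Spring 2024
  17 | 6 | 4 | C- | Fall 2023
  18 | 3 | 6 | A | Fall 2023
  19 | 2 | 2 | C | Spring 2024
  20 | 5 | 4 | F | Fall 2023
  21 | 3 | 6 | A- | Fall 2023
SELECT name, credits FROM courses WHERE credits > 3

Execution result:
name | credits
Biology 201 | 4
CS 101 | 4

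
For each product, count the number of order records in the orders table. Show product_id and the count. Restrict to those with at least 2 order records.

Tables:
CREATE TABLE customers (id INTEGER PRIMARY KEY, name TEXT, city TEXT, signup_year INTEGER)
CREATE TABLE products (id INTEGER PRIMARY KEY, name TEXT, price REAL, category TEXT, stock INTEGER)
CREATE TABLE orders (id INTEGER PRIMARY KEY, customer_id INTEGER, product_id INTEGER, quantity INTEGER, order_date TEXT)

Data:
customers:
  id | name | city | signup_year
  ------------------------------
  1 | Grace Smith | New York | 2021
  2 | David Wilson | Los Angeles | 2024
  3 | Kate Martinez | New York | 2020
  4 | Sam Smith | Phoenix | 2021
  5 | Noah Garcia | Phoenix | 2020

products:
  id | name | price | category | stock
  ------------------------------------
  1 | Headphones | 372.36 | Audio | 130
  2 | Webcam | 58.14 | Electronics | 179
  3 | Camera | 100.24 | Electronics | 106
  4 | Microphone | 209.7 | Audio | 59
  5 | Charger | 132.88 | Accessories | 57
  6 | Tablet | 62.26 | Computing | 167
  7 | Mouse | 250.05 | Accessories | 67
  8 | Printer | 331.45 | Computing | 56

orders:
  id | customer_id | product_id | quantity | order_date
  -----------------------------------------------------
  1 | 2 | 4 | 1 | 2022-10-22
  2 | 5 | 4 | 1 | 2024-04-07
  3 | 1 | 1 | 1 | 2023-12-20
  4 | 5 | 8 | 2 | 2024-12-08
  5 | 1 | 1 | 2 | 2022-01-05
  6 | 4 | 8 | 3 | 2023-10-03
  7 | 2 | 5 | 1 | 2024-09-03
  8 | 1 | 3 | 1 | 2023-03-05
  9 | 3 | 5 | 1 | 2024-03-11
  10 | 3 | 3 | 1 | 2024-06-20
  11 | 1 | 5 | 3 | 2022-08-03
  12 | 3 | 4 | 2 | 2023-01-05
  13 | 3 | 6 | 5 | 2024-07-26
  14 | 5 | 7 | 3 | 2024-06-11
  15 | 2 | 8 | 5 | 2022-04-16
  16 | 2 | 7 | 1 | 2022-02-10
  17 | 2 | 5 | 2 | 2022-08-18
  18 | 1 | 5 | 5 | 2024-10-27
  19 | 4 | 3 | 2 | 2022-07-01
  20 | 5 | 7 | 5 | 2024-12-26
SELECT product_id, COUNT(*) AS order_count FROM orders GROUP BY product_id HAVING COUNT(*) >= 2

Execution result:
product_id | order_count
1 | 2
3 | 3
4 | 3
5 | 5
7 | 3
8 | 3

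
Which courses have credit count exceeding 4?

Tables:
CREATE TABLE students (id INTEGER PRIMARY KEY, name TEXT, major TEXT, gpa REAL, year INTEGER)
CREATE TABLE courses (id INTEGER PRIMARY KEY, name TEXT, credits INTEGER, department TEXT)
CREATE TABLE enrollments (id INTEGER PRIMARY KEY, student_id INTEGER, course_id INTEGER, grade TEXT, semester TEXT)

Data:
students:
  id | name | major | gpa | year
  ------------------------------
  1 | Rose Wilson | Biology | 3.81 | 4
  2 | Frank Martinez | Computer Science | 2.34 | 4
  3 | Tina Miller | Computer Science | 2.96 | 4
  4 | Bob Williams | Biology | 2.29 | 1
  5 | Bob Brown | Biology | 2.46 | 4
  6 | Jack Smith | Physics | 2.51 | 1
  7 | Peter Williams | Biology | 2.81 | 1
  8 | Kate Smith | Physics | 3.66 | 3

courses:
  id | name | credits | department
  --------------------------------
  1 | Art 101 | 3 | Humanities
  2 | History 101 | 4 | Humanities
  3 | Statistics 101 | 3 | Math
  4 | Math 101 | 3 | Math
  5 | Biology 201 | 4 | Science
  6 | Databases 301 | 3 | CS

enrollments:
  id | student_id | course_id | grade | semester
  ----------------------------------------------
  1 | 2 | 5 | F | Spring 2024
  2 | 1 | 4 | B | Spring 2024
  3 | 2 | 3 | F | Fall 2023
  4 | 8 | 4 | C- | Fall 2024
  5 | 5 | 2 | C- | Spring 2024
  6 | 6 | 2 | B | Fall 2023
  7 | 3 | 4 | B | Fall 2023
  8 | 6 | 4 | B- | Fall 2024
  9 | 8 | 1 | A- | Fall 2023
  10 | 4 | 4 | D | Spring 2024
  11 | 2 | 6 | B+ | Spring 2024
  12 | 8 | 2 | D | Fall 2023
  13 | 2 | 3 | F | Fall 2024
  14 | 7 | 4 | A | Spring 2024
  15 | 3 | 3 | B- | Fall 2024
SELECT name, credits FROM courses WHERE credits > 4

Execution result:
(no rows)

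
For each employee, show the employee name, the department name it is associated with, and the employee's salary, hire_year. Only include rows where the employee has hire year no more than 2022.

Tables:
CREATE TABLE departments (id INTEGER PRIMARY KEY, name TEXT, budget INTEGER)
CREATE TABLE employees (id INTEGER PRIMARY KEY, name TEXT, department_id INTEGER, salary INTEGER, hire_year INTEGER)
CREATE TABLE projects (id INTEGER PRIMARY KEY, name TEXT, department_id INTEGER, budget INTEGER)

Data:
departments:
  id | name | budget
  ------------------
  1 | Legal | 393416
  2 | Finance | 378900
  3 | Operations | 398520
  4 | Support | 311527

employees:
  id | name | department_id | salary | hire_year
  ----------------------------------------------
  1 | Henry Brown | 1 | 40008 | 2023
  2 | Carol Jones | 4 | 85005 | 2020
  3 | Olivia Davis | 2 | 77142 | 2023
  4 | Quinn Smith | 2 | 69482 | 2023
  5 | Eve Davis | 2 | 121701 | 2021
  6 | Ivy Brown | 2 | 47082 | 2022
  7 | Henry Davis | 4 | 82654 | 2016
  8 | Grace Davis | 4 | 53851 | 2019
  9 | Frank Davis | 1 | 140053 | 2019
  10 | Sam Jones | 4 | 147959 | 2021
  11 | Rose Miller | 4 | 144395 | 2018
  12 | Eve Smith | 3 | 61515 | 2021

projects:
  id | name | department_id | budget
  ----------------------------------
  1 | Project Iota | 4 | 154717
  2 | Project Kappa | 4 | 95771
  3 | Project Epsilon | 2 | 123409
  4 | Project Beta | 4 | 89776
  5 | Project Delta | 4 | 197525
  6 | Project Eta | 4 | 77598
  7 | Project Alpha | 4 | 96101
SELECT c.name, p.name AS department, c.salary, c.hire_year FROM employees c JOIN departments p ON c.department_id = p.id WHERE c.hire_year <= 2022

Execution result:
name | department | salary | hire_year
Carol Jones | Support | 85005 | 2020
Eve Davis | Finance | 121701 | 2021
Ivy Brown | Finance | 47082 | 2022
Henry Davis | Support | 82654 | 2016
Grace Davis | Support | 53851 | 2019
Frank Davis | Legal | 140053 | 2019
Sam Jones | Support | 147959 | 2021
Rose Miller | Support | 144395 | 2018
Eve Smith | Operations | 61515 | 2021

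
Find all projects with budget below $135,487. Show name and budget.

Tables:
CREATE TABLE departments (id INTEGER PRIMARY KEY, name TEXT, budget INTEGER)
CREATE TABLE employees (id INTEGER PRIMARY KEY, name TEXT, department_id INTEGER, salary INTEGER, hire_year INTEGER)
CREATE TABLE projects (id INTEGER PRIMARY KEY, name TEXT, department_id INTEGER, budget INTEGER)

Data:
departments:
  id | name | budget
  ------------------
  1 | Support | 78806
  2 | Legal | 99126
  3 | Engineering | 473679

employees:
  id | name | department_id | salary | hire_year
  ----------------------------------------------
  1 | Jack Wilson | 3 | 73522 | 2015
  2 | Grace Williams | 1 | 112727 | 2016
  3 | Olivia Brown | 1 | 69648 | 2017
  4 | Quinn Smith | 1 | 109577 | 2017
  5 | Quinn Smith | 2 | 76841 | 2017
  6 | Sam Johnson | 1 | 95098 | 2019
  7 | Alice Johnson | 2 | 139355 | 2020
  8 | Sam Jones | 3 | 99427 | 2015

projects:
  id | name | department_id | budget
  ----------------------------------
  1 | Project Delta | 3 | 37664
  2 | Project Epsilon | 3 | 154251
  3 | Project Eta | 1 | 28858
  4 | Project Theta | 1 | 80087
SELECT name, budget FROM projects WHERE budget < 135487

Execution result:
name | budget
Project Delta | 37664
Project Eta | 28858
Project Theta | 80087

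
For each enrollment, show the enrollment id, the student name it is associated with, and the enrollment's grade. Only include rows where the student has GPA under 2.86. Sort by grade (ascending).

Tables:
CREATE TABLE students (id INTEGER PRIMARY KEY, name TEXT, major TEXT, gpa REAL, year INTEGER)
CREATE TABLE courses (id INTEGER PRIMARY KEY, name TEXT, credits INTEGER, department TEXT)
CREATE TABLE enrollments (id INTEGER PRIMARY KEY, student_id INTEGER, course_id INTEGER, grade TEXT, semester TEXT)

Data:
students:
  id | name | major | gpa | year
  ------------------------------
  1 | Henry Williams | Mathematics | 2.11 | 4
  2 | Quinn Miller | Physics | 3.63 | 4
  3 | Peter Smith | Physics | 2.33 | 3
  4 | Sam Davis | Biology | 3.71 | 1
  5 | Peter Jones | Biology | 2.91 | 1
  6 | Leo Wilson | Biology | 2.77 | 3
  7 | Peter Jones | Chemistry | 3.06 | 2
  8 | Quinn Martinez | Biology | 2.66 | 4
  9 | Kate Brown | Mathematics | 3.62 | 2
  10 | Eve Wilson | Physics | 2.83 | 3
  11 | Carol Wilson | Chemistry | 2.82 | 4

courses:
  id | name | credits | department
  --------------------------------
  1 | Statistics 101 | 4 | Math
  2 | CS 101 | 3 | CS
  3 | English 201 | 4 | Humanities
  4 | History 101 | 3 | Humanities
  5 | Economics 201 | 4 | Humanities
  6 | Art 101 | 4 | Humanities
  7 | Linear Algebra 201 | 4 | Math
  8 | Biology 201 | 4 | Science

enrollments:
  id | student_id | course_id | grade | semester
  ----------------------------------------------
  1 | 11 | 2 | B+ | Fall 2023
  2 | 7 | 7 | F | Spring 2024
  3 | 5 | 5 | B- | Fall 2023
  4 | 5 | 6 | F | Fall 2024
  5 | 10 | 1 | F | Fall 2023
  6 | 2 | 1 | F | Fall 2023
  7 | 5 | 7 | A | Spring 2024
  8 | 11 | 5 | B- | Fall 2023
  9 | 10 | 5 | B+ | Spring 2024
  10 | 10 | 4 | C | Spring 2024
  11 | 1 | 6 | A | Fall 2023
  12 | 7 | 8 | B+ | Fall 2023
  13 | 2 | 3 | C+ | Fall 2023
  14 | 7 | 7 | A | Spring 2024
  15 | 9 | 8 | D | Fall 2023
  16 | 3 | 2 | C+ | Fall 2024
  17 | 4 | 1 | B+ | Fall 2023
SELECT c.id, p.name AS student, c.grade FROM enrollments c JOIN students p ON c.student_id = p.id WHERE p.gpa < 2.86 ORDER BY c.grade ASC

Execution result:
id | student | grade
11 | Henry Williams | A
1 | Carol Wilson | B+
9 | Eve Wilson | B+
8 | Carol Wilson | B-
10 | Eve Wilson | C
16 | Peter Smith | C+
5 | Eve Wilson | F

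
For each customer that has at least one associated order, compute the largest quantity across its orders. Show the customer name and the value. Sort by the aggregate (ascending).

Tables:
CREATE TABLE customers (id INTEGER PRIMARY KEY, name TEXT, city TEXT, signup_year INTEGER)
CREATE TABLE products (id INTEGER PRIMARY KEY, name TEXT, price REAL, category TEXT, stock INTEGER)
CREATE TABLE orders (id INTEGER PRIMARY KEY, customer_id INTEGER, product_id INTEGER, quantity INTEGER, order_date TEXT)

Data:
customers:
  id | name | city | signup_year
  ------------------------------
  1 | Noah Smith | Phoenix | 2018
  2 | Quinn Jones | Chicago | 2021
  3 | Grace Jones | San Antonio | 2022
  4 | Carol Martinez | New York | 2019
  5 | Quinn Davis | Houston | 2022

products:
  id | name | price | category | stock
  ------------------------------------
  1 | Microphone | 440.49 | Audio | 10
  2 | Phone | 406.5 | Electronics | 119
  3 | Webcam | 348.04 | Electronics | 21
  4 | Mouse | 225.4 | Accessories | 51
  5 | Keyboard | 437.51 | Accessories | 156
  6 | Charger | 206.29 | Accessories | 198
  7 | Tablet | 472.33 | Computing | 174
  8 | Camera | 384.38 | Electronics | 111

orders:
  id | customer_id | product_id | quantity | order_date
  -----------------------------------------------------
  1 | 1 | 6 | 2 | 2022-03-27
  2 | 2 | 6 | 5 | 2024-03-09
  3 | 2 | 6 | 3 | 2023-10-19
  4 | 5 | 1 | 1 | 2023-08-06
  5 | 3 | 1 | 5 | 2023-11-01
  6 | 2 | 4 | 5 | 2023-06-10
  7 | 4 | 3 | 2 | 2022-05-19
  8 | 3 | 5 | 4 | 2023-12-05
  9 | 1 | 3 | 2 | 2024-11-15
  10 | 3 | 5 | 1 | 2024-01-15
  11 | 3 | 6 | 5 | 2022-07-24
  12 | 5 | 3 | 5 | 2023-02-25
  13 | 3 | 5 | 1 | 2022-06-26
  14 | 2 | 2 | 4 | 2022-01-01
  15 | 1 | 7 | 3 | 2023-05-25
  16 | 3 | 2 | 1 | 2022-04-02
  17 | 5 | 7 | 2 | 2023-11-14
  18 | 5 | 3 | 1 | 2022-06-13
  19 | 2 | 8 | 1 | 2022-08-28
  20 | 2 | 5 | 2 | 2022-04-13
SELECT p.name, MAX(c.quantity) AS max_quantity FROM orders c JOIN customers p ON c.customer_id = p.id GROUP BY p.id, p.name ORDER BY max_quantity ASC

Execution result:
name | max_quantity
Carol Martinez | 2
Noah Smith | 3
Quinn Jones | 5
Grace Jones | 5
Quinn Davis | 5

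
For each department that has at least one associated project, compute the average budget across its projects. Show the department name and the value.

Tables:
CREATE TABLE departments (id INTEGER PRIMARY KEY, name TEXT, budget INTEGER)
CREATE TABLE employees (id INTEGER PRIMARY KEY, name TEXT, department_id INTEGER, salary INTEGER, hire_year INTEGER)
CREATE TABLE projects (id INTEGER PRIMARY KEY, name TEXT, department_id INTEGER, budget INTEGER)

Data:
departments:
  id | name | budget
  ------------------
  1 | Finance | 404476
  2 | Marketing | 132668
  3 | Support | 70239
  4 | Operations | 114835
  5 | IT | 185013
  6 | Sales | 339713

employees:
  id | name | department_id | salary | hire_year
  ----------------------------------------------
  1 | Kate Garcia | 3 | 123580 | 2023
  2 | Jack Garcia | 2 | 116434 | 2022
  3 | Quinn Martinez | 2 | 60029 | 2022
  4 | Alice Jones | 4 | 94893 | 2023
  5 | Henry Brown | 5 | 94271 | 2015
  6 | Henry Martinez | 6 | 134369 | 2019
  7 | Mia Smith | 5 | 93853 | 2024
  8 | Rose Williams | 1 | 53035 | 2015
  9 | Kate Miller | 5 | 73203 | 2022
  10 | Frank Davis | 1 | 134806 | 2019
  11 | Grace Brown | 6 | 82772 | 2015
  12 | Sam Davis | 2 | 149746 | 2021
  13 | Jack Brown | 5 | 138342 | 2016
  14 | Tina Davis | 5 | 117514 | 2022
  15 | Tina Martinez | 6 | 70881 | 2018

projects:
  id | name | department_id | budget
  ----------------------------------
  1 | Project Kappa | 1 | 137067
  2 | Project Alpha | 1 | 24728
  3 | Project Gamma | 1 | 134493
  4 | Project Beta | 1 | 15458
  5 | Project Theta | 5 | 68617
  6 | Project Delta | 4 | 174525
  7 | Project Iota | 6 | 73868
SELECT p.name, AVG(c.budget) AS avg_budget FROM projects c JOIN departments p ON c.department_id = p.id GROUP BY p.id, p.name

Execution result:
name | avg_budget
Finance | 77936.50
Operations | 174525.00
IT | 68617.00
Sales | 73868.00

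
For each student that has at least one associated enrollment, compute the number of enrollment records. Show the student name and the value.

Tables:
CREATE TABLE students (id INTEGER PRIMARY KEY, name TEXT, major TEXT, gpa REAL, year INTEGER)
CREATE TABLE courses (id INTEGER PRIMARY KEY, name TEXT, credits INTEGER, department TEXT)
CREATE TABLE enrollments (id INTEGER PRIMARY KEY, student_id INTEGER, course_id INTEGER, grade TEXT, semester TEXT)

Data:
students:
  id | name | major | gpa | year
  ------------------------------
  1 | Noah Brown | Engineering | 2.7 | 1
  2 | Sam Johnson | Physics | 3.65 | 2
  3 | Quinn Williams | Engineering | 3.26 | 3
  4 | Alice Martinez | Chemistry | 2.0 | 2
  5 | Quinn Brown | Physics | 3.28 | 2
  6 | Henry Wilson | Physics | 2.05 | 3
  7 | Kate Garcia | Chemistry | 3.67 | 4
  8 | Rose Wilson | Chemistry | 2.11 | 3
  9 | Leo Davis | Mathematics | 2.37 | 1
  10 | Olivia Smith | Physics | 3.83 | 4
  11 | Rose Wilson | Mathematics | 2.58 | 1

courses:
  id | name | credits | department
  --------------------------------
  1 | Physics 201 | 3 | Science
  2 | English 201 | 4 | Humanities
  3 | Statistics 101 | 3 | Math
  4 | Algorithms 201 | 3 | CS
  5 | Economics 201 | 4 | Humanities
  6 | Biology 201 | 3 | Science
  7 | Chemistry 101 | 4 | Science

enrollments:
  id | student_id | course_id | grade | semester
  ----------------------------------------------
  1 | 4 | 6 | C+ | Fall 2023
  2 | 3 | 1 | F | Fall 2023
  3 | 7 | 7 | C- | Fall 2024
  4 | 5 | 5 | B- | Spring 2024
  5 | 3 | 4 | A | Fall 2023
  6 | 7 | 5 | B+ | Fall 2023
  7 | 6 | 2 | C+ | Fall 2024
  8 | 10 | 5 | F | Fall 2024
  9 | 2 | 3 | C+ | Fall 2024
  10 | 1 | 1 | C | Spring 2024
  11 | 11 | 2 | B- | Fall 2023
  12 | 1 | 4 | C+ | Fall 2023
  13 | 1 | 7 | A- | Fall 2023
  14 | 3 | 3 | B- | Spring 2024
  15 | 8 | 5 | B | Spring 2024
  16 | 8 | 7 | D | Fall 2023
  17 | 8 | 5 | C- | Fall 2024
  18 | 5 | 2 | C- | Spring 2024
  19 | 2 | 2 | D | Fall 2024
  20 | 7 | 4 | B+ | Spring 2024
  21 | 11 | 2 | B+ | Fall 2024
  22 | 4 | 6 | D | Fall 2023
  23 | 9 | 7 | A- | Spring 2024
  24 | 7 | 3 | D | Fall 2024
SELECT p.name, COUNT(*) AS n FROM enrollments c JOIN students p ON c.student_id = p.id GROUP BY p.id, p.name

Execution result:
name | n
Noah Brown | 3
Sam Johnson | 2
Quinn Williams | 3
Alice Martinez | 2
Quinn Brown | 2
Henry Wilson | 1
Kate Garcia | 4
Rose Wilson | 3
Leo Davis | 1
Olivia Smith | 1
Rose Wilson | 2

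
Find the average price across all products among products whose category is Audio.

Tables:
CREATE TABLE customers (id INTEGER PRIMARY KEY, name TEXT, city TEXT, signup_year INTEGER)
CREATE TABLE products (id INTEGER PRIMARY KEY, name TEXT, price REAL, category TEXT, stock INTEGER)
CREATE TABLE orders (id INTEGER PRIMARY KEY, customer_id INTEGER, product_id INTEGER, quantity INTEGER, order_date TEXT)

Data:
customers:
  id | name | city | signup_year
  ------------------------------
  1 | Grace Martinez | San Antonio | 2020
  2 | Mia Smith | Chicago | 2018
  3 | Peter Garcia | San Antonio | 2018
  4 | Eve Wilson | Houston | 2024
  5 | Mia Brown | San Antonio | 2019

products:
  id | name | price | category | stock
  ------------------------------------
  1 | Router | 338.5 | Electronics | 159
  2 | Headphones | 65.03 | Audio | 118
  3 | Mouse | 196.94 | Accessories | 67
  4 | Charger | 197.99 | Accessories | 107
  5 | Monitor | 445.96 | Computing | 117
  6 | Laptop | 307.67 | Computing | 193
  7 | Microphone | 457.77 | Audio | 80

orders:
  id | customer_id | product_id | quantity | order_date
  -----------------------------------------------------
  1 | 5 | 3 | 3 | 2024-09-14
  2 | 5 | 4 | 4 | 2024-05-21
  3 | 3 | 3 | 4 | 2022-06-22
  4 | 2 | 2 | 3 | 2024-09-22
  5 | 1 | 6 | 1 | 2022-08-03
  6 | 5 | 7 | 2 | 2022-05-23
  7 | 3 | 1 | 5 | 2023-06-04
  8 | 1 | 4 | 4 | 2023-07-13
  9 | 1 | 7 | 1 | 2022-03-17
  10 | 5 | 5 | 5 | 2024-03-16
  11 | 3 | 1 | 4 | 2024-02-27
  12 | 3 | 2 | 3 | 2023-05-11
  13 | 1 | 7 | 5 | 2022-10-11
SELECT AVG(price) FROM products WHERE category = 'Audio'

Execution result:
261.40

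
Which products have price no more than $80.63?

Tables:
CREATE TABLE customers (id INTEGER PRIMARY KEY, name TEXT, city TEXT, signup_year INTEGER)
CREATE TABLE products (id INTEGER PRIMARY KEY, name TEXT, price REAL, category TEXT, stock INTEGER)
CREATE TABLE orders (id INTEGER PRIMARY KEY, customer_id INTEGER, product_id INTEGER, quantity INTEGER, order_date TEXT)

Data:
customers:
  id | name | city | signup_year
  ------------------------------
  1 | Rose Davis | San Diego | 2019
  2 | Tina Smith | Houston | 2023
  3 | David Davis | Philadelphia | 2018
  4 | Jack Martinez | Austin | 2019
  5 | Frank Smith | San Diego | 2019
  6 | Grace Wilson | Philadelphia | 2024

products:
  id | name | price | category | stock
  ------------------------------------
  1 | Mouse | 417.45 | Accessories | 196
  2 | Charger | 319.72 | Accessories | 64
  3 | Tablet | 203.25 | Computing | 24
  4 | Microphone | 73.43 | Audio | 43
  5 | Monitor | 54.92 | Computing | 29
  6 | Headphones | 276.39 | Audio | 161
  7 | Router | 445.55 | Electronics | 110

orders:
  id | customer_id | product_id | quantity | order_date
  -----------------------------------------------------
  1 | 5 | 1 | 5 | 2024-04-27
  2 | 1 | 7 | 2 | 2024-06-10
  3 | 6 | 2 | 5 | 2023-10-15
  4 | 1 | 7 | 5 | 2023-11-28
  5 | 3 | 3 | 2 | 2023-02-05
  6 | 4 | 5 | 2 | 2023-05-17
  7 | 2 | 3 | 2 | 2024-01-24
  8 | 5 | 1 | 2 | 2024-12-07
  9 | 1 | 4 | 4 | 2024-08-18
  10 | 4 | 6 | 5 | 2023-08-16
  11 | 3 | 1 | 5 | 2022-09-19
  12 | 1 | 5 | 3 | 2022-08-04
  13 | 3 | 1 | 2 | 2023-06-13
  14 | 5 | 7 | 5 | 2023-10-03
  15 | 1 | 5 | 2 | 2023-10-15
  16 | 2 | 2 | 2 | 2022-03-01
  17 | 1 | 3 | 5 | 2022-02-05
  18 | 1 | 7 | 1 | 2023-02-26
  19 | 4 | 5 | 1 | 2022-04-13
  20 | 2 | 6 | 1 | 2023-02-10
SELECT name, price FROM products WHERE price <= 80.63

Execution result:
name | price
Microphone | 73.43
Monitor | 54.92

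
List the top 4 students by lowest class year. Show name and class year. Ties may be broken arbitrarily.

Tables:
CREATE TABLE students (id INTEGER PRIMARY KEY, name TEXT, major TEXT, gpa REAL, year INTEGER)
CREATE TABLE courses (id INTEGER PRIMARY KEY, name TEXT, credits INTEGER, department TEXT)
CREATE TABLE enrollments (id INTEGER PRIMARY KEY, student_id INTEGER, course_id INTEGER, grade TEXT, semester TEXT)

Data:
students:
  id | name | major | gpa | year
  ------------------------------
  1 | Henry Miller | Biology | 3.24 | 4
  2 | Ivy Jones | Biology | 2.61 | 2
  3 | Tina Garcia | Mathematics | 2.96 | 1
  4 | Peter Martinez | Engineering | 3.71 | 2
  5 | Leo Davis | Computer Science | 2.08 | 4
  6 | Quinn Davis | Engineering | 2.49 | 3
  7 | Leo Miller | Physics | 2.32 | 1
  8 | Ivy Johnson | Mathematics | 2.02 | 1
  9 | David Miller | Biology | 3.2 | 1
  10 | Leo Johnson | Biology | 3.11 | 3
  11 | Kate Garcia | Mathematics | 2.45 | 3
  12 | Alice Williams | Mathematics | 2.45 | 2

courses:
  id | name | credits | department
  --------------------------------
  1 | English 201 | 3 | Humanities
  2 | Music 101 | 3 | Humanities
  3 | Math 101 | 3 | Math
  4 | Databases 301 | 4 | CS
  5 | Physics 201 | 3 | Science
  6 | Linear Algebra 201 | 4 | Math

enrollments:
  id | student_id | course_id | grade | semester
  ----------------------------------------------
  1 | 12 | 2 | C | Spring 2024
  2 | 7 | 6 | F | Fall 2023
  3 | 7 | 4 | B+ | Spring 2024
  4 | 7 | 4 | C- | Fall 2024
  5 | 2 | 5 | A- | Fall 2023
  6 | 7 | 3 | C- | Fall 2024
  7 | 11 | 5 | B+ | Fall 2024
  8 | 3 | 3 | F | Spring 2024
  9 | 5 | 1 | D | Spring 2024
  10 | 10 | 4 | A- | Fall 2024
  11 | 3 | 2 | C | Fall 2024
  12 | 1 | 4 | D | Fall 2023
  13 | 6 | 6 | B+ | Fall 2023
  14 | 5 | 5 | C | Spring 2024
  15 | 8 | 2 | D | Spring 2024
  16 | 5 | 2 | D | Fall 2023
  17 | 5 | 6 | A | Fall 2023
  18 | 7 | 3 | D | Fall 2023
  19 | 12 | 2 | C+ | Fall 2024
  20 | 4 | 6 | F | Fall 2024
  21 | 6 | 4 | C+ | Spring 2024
SELECT name, year FROM students ORDER BY year ASC LIMIT 4

Execution result:
name | year
Tina Garcia | 1
Leo Miller | 1
Ivy Johnson | 1
David Miller | 1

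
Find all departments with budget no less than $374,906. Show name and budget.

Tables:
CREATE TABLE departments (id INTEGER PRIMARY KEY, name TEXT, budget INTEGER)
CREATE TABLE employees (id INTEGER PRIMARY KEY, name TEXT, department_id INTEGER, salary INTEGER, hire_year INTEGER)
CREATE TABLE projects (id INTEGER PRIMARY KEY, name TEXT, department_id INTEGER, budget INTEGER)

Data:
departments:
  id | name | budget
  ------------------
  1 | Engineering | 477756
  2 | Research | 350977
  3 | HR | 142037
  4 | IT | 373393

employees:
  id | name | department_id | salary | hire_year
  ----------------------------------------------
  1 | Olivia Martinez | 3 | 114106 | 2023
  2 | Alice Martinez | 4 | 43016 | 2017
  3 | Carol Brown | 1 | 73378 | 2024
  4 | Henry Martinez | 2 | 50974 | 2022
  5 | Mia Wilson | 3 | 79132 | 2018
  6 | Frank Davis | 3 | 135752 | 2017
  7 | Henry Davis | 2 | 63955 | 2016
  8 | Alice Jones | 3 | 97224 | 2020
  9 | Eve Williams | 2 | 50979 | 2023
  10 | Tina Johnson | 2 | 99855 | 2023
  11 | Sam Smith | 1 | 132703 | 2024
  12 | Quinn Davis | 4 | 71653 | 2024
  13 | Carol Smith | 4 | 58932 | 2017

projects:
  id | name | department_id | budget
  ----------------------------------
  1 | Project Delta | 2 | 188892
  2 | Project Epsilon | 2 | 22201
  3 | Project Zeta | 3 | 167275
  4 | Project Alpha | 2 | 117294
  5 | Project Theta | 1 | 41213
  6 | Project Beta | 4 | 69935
SELECT name, budget FROM departments WHERE budget >= 374906

Execution result:
name | budget
Engineering | 477756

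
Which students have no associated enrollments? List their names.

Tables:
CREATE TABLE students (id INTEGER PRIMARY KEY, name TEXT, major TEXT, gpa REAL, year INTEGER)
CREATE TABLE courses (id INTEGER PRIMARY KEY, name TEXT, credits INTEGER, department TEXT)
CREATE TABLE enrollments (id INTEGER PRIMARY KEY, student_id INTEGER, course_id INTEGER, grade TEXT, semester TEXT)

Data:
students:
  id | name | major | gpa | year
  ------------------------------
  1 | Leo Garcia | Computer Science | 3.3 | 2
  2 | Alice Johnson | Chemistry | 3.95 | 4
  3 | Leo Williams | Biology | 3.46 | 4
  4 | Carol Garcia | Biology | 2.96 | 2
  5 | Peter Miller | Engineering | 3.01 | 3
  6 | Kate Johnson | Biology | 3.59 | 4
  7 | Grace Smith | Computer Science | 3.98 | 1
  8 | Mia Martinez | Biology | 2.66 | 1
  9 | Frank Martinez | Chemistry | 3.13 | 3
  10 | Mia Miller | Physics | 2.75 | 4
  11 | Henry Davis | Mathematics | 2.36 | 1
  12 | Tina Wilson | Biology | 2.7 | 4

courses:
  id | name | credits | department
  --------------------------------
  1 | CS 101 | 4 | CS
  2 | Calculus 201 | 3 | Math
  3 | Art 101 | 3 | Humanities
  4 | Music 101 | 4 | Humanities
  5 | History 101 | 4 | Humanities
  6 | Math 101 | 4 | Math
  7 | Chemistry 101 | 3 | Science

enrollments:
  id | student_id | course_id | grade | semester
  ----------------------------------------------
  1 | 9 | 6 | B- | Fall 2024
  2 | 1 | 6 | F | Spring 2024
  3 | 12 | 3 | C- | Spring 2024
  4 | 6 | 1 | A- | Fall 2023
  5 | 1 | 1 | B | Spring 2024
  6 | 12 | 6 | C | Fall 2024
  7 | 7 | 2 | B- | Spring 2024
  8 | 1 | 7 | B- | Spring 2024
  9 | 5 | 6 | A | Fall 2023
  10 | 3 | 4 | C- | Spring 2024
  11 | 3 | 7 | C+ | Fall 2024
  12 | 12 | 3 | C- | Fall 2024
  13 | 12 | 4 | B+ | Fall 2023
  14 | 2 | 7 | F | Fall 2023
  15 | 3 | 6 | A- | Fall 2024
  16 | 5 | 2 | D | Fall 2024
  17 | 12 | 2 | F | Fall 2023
SELECT p.name FROM students p LEFT JOIN enrollments c ON c.student_id = p.id WHERE c.id IS NULL

Execution result:
name
Carol Garcia
Mia Martinez
Mia Miller
Henry Davis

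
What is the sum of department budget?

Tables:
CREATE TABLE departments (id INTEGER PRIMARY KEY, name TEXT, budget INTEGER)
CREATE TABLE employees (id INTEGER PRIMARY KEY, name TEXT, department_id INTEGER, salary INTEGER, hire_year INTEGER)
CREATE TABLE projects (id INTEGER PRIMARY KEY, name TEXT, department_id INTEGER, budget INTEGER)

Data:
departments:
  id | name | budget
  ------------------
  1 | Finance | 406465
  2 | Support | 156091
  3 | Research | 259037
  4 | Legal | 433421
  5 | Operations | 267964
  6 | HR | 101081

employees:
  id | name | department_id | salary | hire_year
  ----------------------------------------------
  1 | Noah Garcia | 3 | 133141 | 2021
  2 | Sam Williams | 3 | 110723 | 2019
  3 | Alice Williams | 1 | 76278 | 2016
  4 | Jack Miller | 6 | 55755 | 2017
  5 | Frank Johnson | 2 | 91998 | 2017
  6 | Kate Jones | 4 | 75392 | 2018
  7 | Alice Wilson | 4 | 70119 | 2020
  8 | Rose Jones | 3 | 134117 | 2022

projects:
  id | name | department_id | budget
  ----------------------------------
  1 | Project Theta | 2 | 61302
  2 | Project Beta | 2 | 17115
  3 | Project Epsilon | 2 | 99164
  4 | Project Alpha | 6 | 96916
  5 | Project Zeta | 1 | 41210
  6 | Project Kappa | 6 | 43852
SELECT SUM(budget) FROM departments

Execution result:
1624059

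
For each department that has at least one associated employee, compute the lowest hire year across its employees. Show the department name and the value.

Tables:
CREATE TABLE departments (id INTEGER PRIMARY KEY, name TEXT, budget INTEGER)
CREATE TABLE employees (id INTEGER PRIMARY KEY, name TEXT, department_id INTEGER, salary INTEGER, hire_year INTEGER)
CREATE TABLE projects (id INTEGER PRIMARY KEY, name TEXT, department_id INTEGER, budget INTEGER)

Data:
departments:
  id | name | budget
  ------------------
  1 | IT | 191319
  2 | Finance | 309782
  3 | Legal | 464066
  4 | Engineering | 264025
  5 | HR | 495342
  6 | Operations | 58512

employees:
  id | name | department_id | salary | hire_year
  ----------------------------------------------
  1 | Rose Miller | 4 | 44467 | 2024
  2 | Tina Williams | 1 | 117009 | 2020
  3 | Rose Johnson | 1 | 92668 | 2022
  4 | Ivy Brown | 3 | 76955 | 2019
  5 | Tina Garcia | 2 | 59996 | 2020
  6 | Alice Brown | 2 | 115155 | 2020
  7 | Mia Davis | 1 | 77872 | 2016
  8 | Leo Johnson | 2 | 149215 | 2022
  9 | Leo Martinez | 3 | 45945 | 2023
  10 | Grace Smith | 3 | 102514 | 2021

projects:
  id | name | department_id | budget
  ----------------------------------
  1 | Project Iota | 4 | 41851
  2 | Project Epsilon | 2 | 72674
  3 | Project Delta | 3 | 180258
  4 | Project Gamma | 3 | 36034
SELECT p.name, MIN(c.hire_year) AS min_hire_year FROM employees c JOIN departments p ON c.department_id = p.id GROUP BY p.id, p.name

Execution result:
name | min_hire_year
IT | 2016
Finance | 2020
Legal | 2019
Engineering | 2024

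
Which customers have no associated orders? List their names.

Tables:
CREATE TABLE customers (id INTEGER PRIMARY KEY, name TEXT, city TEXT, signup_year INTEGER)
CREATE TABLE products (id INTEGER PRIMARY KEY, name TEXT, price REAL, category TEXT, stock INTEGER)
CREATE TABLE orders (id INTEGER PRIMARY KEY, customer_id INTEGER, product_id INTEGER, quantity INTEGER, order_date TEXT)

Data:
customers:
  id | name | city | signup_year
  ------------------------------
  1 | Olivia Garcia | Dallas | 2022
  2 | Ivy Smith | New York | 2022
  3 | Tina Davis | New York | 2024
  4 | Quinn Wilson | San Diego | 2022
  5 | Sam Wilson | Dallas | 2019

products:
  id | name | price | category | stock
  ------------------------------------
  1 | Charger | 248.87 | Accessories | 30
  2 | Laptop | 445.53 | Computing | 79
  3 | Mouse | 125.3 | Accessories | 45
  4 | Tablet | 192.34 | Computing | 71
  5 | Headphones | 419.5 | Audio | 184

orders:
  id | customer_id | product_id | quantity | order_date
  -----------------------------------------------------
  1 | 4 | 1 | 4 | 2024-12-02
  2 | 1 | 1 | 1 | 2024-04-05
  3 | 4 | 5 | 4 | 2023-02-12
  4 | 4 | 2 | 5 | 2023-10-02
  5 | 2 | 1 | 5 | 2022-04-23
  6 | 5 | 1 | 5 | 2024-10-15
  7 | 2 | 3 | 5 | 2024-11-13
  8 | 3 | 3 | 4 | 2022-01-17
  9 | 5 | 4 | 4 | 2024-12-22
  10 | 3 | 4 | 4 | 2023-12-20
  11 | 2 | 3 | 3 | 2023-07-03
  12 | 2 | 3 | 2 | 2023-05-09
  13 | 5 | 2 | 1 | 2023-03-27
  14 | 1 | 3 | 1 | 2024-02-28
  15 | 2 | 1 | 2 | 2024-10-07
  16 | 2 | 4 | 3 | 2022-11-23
SELECT p.name FROM customers p LEFT JOIN orders c ON c.customer_id = p.id WHERE c.id IS NULL

Execution result:
(no rows)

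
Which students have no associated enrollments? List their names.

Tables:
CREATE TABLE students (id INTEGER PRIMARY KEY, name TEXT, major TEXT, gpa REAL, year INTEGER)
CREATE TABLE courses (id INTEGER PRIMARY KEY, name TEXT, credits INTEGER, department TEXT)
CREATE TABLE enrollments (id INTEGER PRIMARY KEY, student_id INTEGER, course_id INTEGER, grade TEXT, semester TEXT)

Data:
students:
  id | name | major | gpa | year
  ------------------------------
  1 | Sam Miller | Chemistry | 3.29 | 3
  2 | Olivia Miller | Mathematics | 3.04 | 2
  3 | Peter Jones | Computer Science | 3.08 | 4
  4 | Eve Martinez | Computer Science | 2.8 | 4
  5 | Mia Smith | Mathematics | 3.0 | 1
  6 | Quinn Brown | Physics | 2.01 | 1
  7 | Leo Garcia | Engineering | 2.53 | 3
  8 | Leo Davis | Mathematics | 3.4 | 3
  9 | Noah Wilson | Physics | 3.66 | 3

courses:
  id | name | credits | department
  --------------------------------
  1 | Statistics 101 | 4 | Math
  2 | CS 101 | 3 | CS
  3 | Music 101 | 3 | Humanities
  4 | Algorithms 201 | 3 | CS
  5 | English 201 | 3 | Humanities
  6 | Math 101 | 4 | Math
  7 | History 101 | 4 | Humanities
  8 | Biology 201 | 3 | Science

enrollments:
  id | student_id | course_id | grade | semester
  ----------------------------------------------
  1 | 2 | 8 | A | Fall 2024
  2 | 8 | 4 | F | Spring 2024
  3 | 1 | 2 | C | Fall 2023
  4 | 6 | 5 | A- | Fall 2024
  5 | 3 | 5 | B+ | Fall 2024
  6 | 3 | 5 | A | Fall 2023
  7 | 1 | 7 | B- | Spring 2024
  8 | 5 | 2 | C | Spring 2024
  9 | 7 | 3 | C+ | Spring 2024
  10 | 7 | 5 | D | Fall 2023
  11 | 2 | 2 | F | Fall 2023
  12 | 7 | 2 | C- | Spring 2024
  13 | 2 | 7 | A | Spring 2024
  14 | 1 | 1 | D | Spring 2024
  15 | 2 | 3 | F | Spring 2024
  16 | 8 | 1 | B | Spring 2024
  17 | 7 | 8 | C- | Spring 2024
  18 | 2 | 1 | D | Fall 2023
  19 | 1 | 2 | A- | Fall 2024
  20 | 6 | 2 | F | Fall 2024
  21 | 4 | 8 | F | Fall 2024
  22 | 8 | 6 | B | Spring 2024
SELECT p.name FROM students p LEFT JOIN enrollments c ON c.student_id = p.id WHERE c.id IS NULL

Execution result:
Noah Wilson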